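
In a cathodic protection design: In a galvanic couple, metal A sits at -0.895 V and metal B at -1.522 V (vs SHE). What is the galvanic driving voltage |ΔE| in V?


Driving voltage is the absolute potential difference.
|ΔE| = |-0.895 − (-1.522)| = 0.627 V

0.627 V


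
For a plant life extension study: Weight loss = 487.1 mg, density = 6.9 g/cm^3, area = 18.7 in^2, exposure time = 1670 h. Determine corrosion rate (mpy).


Apply the mpy weight-loss relation: CR = 534 * W / (D * A * T)
Numerator: 534 * 487.1 = 260111.4
Denominator: 6.9 * 18.7 * 1670 = 215480.1
CR = 260111.4 / 215480.1 = 1.207 mpy

1.207 mpy


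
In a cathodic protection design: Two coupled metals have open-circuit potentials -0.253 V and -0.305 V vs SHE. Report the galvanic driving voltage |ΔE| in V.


Driving voltage is the absolute potential difference.
|ΔE| = |-0.253 − (-0.305)| = 0.052 V

0.052 V


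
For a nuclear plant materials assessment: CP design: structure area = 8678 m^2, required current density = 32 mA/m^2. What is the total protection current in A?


I = area * current density, then convert mA → A (÷1000)
I = 8678 * 32 / 1000 = 277.7 A

277.7 A


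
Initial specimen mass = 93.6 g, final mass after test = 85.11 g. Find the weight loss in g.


Weight loss = initial − final
WL = 93.6 − 85.11 = 8.49 g

8.49 g


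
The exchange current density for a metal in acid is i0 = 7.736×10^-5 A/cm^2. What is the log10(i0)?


i0 = 7.736×10^-5 A/cm^2
log10(i0) = -4.111

-4.111


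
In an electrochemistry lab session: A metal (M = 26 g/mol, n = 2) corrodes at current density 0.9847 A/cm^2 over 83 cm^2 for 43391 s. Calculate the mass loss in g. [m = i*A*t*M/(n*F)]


Apply Faraday's law: m = i*A*t*M / (n*F)
Total charge passed Q = i*A*t = 0.9847*83*43391 = 3546350.7691 C
m = Q*M/(n*F) = 3546350.7691*26/(2*96485) = 477.821 g

477.821 g


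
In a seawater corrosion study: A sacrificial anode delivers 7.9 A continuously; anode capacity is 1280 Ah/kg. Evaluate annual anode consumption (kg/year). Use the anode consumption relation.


Annual consumption = current * hours per year / capacity
Rate = 7.9 * 8760 / 1280 = 54.1 kg/year

54.1 kg/year


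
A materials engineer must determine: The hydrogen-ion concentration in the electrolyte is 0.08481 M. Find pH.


pH = −log10[H+]
pH = −log10(0.08481) = 1.07

1.07


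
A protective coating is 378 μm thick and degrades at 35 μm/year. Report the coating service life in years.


Service life = thickness / degradation rate
Life = 378 / 35 = 10.8 years

10.8 years


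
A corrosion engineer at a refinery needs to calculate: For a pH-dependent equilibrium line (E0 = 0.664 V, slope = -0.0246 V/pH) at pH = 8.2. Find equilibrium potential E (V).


Apply the Pourbaix line equation: E = E0 + slope*pH
E = 0.664 + (-0.0246)*8.2 = 0.664 + (-0.20172) = 0.46228 V
Rounded to 4 decimal places: E = 0.4623 V

0.4623 V


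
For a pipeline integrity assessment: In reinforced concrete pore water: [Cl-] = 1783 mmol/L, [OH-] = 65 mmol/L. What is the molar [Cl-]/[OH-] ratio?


Threshold parameter = [Cl-] / [OH-] (molar basis; both in mmol/L, so units cancel)
Ratio = 1783 / 65 = 27.43

27.43


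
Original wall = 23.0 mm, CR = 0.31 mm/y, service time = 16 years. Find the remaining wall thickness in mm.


Remaining wall = original − CR × time
t = 23.0 − 0.31*16 = 23.0 − 4.96 = 18.04 mm

18.04 mm


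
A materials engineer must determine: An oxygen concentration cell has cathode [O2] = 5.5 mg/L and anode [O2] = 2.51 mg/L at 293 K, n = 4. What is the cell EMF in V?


Apply the Nernst concentration-cell relation: E = (RT/nF)*ln(C_cathode/C_anode)
RT/nF = 8.314*293/(4*96485) = 0.00631187 V
ln(5.5/2.51) = 0.78447
E = 0.00631187 * 0.78447 = 0.00495 V

0.00495 V


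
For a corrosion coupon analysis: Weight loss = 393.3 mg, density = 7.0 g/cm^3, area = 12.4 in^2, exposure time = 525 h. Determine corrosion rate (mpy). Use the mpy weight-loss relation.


Apply the mpy weight-loss relation: CR = 534 * W / (D * A * T)
Numerator: 534 * 393.3 = 210022.2
Denominator: 7.0 * 12.4 * 525 = 45570.0
CR = 210022.2 / 45570.0 = 4.609 mpy

4.609 mpy


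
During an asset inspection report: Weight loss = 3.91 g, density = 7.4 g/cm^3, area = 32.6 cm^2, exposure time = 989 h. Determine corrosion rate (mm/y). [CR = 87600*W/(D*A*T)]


Apply the mm/y weight-loss relation: CR = 87600 * W / (D * A * T)
Numerator: 87600 * 3.91 = 342516.0
Denominator: 7.4 * 32.6 * 989 = 238586.36
CR = 342516.0 / 238586.36 = 1.4356 mm/y

1.4356 mm/y


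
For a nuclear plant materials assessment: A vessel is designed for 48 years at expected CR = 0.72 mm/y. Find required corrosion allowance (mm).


Corrosion allowance = CR × design life
CA = 0.72 * 48 = 34.56 mm

34.56 mm


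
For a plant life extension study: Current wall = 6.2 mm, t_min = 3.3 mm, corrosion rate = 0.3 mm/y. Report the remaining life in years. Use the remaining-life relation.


Apply the remaining-life relation: RL = (t_current − t_min) / CR
RL = (6.2 − 3.3) / 0.3 = 2.9 / 0.3 = 9.7 years

9.7 years


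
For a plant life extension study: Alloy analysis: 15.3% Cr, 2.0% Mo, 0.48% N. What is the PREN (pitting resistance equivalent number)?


Apply the PREN formula: PREN = Cr + 3.3*Mo + 16*N
PREN = 15.3 + 3.3*2.0 + 16*0.48
PREN = 15.3 + 6.6 + 7.68 = 29.58

29.58


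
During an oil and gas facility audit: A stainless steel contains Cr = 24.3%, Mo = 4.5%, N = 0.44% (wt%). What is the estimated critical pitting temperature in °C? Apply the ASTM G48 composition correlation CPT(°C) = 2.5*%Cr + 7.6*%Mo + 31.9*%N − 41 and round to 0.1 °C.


Apply the ASTM G48 empirical CPT estimate: CPT(°C) = 2.5*%Cr + 7.6*%Mo + 31.9*%N − 41
2.5*24.3 = 60.75; 7.6*4.5 = 34.2; 31.9*0.44 = 14.036
CPT = 60.75 + 34.2 + 14.036 − 41 = 67.986 °C
Rounded to 0.1 °C: CPT ≈ 68.0 °C

68.0 °C


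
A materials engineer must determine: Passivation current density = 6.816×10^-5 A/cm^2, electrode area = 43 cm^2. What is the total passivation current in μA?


I = i_pass * A, then convert A → μA (×10^6)
I = 6.816×10^-5 * 43 * 10^6 = 2930.88 μA

2930.88 μA


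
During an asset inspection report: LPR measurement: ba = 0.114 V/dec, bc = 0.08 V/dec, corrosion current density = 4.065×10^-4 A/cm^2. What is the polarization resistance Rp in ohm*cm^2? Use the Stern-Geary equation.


Apply the Stern-Geary equation: Rp = ba*bc / (2.303*icorr*(ba+bc))
ba*bc = 0.114*0.08 = 0.00912
ba+bc = 0.194; 2.303*icorr*(ba+bc) = 2.303*4.065×10^-4*0.194 = 1.8161688×10^-4
Rp = 0.00912 / 1.8161688×10^-4 = 50.2 ohm*cm^2

50.2 ohm*cm^2


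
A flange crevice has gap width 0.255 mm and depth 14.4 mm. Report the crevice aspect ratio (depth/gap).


Aspect ratio = depth / gap
Ratio = 14.4 / 0.255 = 56.5

56.5


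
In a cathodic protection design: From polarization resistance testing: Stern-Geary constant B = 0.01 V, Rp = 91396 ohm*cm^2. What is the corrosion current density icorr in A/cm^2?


Apply the Stern-Geary relation: icorr = B / Rp
icorr = 0.01 / 91396 = 1.094×10^-7 A/cm^2

1.094×10^-7 A/cm^2


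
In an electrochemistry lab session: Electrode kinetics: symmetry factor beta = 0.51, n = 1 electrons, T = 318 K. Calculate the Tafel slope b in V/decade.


Apply the Tafel slope relation: b = 2.303*R*T/(beta*n*F)
Numerator: 2.303 * 8.314 * 318 = 6088.79
Denominator: 0.51 * 1 * 96485 = 49207.35
b = 6088.79 / 49207.35 = 0.124 V/decade

0.124 V/decade


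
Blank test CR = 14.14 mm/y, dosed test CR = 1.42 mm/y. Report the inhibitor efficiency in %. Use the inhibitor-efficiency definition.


Apply the inhibitor-efficiency definition: IE = (CR_blank − CR_inh)/CR_blank × 100
IE = (14.14 − 1.42) / 14.14 × 100
IE = 12.72 / 14.14 × 100 = 90.0 %

90.0 %


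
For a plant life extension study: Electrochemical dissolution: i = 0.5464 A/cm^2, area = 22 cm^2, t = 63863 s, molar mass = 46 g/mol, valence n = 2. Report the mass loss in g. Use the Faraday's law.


Apply Faraday's law: m = i*A*t*M / (n*F)
Total charge passed Q = i*A*t = 0.5464*22*63863 = 767684.3504 C
m = Q*M/(n*F) = 767684.3504*46/(2*96485) = 182.9998 g

182.9998 g


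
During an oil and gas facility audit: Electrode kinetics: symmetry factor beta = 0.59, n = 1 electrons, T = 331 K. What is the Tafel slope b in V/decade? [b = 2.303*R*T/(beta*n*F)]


Apply the Tafel slope relation: b = 2.303*R*T/(beta*n*F)
Numerator: 2.303 * 8.314 * 331 = 6337.7
Denominator: 0.59 * 1 * 96485 = 56926.15
b = 6337.7 / 56926.15 = 0.1113 V/decade

0.1113 V/decade


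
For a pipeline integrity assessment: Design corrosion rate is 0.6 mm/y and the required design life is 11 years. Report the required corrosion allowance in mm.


Corrosion allowance = CR × design life
CA = 0.6 * 11 = 6.6 mm

6.6 mm


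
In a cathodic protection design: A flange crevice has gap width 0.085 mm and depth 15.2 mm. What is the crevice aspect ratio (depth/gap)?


Aspect ratio = depth / gap
Ratio = 15.2 / 0.085 = 178.8

178.8


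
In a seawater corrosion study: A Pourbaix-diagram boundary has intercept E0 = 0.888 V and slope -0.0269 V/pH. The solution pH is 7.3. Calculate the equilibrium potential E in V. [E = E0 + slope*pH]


Apply the Pourbaix line equation: E = E0 + slope*pH
E = 0.888 + (-0.0269)*7.3 = 0.888 + (-0.19637) = 0.69163 V
Rounded to 3 decimal places: E = 0.692 V

0.692 V


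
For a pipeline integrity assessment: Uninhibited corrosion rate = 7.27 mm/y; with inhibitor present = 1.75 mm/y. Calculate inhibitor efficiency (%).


Apply the inhibitor-efficiency definition: IE = (CR_blank − CR_inh)/CR_blank × 100
IE = (7.27 − 1.75) / 7.27 × 100
IE = 5.52 / 7.27 × 100 = 75.9 %

75.9 %


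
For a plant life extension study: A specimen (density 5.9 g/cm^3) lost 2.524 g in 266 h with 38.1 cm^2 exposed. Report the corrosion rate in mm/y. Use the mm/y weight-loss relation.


Apply the mm/y weight-loss relation: CR = 87600 * W / (D * A * T)
Numerator: 87600 * 2.524 = 221102.4
Denominator: 5.9 * 38.1 * 266 = 59794.14
CR = 221102.4 / 59794.14 = 3.69773 mm/y

3.69773 mm/y


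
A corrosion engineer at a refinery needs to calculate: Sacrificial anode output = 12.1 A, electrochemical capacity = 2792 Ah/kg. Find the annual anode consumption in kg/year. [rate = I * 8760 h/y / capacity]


Annual consumption = current * hours per year / capacity
Rate = 12.1 * 8760 / 2792 = 38.0 kg/year

38.0 kg/year


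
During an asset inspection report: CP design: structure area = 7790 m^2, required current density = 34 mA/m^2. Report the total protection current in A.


I = area * current density, then convert mA → A (÷1000)
I = 7790 * 34 / 1000 = 264.86 A

264.86 A


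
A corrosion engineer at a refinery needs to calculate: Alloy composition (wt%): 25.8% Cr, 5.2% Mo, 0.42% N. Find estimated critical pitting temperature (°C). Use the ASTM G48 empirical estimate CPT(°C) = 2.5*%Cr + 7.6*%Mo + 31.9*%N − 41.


Apply the ASTM G48 empirical CPT estimate: CPT(°C) = 2.5*%Cr + 7.6*%Mo + 31.9*%N − 41
2.5*25.8 = 64.5; 7.6*5.2 = 39.52; 31.9*0.42 = 13.398
CPT = 64.5 + 39.52 + 13.398 − 41 = 76.418 °C
Rounded to 0.1 °C: CPT ≈ 76.4 °C

76.4 °C


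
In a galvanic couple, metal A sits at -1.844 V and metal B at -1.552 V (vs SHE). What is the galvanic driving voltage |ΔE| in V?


Driving voltage is the absolute potential difference.
|ΔE| = |-1.844 − (-1.552)| = 0.292 V

0.292 V


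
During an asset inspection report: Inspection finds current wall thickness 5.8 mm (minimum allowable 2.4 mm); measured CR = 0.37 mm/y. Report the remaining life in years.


Apply the remaining-life relation: RL = (t_current − t_min) / CR
RL = (5.8 − 2.4) / 0.37 = 3.4 / 0.37 = 9.2 years

9.2 years


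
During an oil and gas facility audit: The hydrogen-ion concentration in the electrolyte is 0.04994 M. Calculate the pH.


pH = −log10[H+]
pH = −log10(0.04994) = 1.3

1.3


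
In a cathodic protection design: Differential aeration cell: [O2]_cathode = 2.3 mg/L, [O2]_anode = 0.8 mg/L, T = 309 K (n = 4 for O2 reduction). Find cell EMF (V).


Apply the Nernst concentration-cell relation: E = (RT/nF)*ln(C_cathode/C_anode)
RT/nF = 8.314*309/(4*96485) = 0.00665654 V
ln(2.3/0.8) = 1.05605
E = 0.00665654 * 1.05605 = 0.00703 V

0.00703 V


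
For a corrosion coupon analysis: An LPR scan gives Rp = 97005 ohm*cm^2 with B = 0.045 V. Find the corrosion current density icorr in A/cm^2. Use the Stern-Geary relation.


Apply the Stern-Geary relation: icorr = B / Rp
icorr = 0.045 / 97005 = 4.639×10^-7 A/cm^2

4.639×10^-7 A/cm^2


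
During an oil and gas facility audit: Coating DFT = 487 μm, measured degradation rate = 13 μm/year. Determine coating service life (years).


Service life = thickness / degradation rate
Life = 487 / 13 = 37.5 years

37.5 years


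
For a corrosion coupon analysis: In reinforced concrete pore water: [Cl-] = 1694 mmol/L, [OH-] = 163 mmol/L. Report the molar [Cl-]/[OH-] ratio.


Threshold parameter = [Cl-] / [OH-] (molar basis; both in mmol/L, so units cancel)
Ratio = 1694 / 163 = 10.39

10.39


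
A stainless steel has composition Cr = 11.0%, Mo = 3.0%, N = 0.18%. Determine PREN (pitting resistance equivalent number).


Apply the PREN formula: PREN = Cr + 3.3*Mo + 16*N
PREN = 11.0 + 3.3*3.0 + 16*0.18
PREN = 11.0 + 9.9 + 2.88 = 23.78

23.78


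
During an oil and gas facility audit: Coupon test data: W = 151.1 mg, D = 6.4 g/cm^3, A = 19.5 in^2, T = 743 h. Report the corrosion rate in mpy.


Apply the mpy weight-loss relation: CR = 534 * W / (D * A * T)
Numerator: 534 * 151.1 = 80687.4
Denominator: 6.4 * 19.5 * 743 = 92726.4
CR = 80687.4 / 92726.4 = 0.87 mpy

0.87 mpy


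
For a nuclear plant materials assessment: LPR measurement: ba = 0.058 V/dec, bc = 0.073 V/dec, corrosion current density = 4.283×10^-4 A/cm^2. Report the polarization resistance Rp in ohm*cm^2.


Apply the Stern-Geary equation: Rp = ba*bc / (2.303*icorr*(ba+bc))
ba*bc = 0.058*0.073 = 0.004234
ba+bc = 0.131; 2.303*icorr*(ba+bc) = 2.303*4.283×10^-4*0.131 = 1.2921511×10^-4
Rp = 0.004234 / 1.2921511×10^-4 = 32.8 ohm*cm^2

32.8 ohm*cm^2


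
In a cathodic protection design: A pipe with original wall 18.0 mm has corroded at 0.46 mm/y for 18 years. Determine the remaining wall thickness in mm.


Remaining wall = original − CR × time
t = 18.0 − 0.46*18 = 18.0 − 8.28 = 9.72 mm

9.72 mm


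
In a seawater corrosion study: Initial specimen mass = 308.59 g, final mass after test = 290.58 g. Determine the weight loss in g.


Weight loss = initial − final
WL = 308.59 − 290.58 = 18.01 g

18.01 g


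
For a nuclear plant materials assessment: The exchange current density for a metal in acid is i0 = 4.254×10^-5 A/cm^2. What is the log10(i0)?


i0 = 4.254×10^-5 A/cm^2
log10(i0) = -4.371

-4.371


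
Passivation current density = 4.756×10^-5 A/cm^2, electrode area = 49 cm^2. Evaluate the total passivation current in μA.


I = i_pass * A, then convert A → μA (×10^6)
I = 4.756×10^-5 * 49 * 10^6 = 2330.44 μA

2330.44 μA


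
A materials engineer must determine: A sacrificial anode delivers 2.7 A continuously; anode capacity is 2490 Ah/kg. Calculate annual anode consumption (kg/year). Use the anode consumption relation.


Annual consumption = current * hours per year / capacity
Rate = 2.7 * 8760 / 2490 = 9.5 kg/year

9.5 kg/year


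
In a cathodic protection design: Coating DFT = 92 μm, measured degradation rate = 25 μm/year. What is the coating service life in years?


Service life = thickness / degradation rate
Life = 92 / 25 = 3.7 years

3.7 years


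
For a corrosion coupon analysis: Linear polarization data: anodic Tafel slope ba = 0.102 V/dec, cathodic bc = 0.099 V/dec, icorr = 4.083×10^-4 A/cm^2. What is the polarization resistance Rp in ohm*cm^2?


Apply the Stern-Geary equation: Rp = ba*bc / (2.303*icorr*(ba+bc))
ba*bc = 0.102*0.099 = 0.010098
ba+bc = 0.201; 2.303*icorr*(ba+bc) = 2.303*4.083×10^-4*0.201 = 1.8900329×10^-4
Rp = 0.010098 / 1.8900329×10^-4 = 53.4 ohm*cm^2

53.4 ohm*cm^2


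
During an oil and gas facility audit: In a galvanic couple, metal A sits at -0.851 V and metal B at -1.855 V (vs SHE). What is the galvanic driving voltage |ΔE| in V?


Driving voltage is the absolute potential difference.
|ΔE| = |-0.851 − (-1.855)| = 1.004 V

1.004 V


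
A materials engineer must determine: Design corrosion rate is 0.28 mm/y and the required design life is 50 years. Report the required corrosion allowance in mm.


Corrosion allowance = CR × design life
CA = 0.28 * 50 = 14.0 mm

14.0 mm


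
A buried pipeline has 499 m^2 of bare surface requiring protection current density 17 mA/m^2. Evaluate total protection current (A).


I = area * current density, then convert mA → A (÷1000)
I = 499 * 17 / 1000 = 8.48 A

8.48 A


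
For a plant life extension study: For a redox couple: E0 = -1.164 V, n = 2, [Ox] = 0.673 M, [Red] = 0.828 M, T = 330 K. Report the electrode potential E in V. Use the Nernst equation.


Apply the Nernst equation: E = E0 + (RT/nF)*ln([Ox]/[Red])
Step 1: RT/nF = 8.314*330/(2*96485) = 0.01421786 V
Step 2: [Ox]/[Red] = 0.673/0.828 = 0.812802
Step 3: ln(0.812802) = -0.207268
Step 4: correction = 0.01421786 * -0.207268 = -0.003 V
E = -1.164 + -0.003 = -1.167 V

-1.167 V


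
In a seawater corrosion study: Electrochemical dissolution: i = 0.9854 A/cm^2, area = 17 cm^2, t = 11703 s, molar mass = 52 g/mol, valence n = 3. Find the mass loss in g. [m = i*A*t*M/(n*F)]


Apply Faraday's law: m = i*A*t*M / (n*F)
Total charge passed Q = i*A*t = 0.9854*17*11703 = 196046.3154 C
m = Q*M/(n*F) = 196046.3154*52/(3*96485) = 35.219 g

35.219 g


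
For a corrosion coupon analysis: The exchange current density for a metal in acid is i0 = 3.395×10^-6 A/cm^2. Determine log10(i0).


i0 = 3.395×10^-6 A/cm^2
log10(i0) = -5.469

-5.469


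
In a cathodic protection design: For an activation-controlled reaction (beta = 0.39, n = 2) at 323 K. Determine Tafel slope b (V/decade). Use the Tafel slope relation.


Apply the Tafel slope relation: b = 2.303*R*T/(beta*n*F)
Numerator: 2.303 * 8.314 * 323 = 6184.53
Denominator: 0.39 * 2 * 96485 = 75258.3
b = 6184.53 / 75258.3 = 0.082 V/decade

0.082 V/decade


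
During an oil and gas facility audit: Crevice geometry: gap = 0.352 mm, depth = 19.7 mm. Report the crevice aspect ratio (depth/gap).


Aspect ratio = depth / gap
Ratio = 19.7 / 0.352 = 56.0

56.0


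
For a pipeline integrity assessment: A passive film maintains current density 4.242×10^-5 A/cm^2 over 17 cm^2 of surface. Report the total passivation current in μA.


I = i_pass * A, then convert A → μA (×10^6)
I = 4.242×10^-5 * 17 * 10^6 = 721.14 μA

721.14 μA


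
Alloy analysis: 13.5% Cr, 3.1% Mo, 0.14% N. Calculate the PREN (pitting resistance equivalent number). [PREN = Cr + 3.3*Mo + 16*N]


Apply the PREN formula: PREN = Cr + 3.3*Mo + 16*N
PREN = 13.5 + 3.3*3.1 + 16*0.14
PREN = 13.5 + 10.23 + 2.24 = 25.97

25.97


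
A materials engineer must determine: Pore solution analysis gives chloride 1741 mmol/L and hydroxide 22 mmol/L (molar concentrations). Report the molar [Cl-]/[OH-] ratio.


Threshold parameter = [Cl-] / [OH-] (molar basis; both in mmol/L, so units cancel)
Ratio = 1741 / 22 = 79.14

79.14


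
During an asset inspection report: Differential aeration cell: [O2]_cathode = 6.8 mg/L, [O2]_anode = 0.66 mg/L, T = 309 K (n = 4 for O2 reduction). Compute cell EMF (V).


Apply the Nernst concentration-cell relation: E = (RT/nF)*ln(C_cathode/C_anode)
RT/nF = 8.314*309/(4*96485) = 0.00665654 V
ln(6.8/0.66) = 2.33244
E = 0.00665654 * 2.33244 = 0.01553 V

0.01553 V


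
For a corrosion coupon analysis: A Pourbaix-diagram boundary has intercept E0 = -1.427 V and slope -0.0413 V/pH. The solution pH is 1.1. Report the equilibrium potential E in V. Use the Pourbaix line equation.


Apply the Pourbaix line equation: E = E0 + slope*pH
E = -1.427 + (-0.0413)*1.1 = -1.427 + (-0.04543) = -1.47243 V
Rounded to 4 decimal places: E = -1.4724 V

-1.4724 V


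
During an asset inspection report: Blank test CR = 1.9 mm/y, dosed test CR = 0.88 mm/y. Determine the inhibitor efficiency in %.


Apply the inhibitor-efficiency definition: IE = (CR_blank − CR_inh)/CR_blank × 100
IE = (1.9 − 0.88) / 1.9 × 100
IE = 1.02 / 1.9 × 100 = 53.7 %

53.7 %


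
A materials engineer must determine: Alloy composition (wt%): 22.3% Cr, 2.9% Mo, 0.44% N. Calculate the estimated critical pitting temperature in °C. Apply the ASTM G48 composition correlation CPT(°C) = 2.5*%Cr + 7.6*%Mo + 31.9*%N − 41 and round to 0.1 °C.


Apply the ASTM G48 empirical CPT estimate: CPT(°C) = 2.5*%Cr + 7.6*%Mo + 31.9*%N − 41
2.5*22.3 = 55.75; 7.6*2.9 = 22.04; 31.9*0.44 = 14.036
CPT = 55.75 + 22.04 + 14.036 − 41 = 50.826 °C
Rounded to 0.1 °C: CPT ≈ 50.8 °C

50.8 °C


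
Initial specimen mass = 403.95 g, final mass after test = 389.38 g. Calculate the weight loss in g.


Weight loss = initial − final
WL = 403.95 − 389.38 = 14.57 g

14.57 g


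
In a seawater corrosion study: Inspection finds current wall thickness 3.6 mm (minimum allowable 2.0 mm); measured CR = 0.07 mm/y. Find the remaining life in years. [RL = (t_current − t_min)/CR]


Apply the remaining-life relation: RL = (t_current − t_min) / CR
RL = (3.6 − 2.0) / 0.07 = 1.6 / 0.07 = 22.9 years

22.9 years


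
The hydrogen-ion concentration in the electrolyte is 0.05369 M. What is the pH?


pH = −log10[H+]
pH = −log10(0.05369) = 1.27

1.27


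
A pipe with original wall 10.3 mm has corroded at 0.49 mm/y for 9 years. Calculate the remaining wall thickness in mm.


Remaining wall = original − CR × time
t = 10.3 − 0.49*9 = 10.3 − 4.41 = 5.89 mm

5.89 mm


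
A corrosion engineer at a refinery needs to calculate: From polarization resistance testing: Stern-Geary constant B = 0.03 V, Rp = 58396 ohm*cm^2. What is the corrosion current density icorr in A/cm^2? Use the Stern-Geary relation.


Apply the Stern-Geary relation: icorr = B / Rp
icorr = 0.03 / 58396 = 5.137×10^-7 A/cm^2

5.137×10^-7 A/cm^2


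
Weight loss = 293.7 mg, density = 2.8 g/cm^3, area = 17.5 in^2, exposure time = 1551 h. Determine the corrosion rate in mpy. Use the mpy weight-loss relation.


Apply the mpy weight-loss relation: CR = 534 * W / (D * A * T)
Numerator: 534 * 293.7 = 156835.8
Denominator: 2.8 * 17.5 * 1551 = 75999.0
CR = 156835.8 / 75999.0 = 2.064 mpy

2.064 mpy


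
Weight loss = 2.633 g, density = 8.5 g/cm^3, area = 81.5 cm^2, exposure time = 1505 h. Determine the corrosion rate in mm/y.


Apply the mm/y weight-loss relation: CR = 87600 * W / (D * A * T)
Numerator: 87600 * 2.633 = 230650.8
Denominator: 8.5 * 81.5 * 1505 = 1042588.75
CR = 230650.8 / 1042588.75 = 0.22123 mm/y

0.22123 mm/y


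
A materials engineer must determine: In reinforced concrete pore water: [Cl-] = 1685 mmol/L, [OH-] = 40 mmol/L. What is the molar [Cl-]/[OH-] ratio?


Threshold parameter = [Cl-] / [OH-] (molar basis; both in mmol/L, so units cancel)
Ratio = 1685 / 40 = 42.13

42.13


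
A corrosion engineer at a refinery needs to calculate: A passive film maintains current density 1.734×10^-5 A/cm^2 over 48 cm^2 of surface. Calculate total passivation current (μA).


I = i_pass * A, then convert A → μA (×10^6)
I = 1.734×10^-5 * 48 * 10^6 = 832.32 μA

832.32 μA


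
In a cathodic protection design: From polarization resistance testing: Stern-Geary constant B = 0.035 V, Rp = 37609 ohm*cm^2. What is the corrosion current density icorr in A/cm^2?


Apply the Stern-Geary relation: icorr = B / Rp
icorr = 0.035 / 37609 = 9.306×10^-7 A/cm^2

9.306×10^-7 A/cm^2


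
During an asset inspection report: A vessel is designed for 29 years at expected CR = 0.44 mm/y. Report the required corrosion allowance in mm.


Corrosion allowance = CR × design life
CA = 0.44 * 29 = 12.76 mm

12.76 mm


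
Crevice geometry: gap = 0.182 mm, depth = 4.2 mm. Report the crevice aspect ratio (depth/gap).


Aspect ratio = depth / gap
Ratio = 4.2 / 0.182 = 23.1

23.1


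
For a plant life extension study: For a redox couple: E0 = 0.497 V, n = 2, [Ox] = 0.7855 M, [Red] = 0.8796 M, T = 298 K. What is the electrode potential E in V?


Apply the Nernst equation: E = E0 + (RT/nF)*ln([Ox]/[Red])
Step 1: RT/nF = 8.314*298/(2*96485) = 0.01283916 V
Step 2: [Ox]/[Red] = 0.7855/0.8796 = 0.89302
Step 3: ln(0.89302) = -0.113146
Step 4: correction = 0.01283916 * -0.113146 = -0.0015 V
E = 0.497 + -0.0015 = 0.4955 V

0.4955 V


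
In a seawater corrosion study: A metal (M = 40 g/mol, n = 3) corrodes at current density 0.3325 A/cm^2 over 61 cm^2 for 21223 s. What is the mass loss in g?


Apply Faraday's law: m = i*A*t*M / (n*F)
Total charge passed Q = i*A*t = 0.3325*61*21223 = 430455.4975 C
m = Q*M/(n*F) = 430455.4975*40/(3*96485) = 59.485 g

59.485 g


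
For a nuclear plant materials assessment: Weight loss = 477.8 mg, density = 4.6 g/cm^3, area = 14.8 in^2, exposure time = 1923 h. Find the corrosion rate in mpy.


Apply the mpy weight-loss relation: CR = 534 * W / (D * A * T)
Numerator: 534 * 477.8 = 255145.2
Denominator: 4.6 * 14.8 * 1923 = 130917.84
CR = 255145.2 / 130917.84 = 1.949 mpy

1.949 mpy


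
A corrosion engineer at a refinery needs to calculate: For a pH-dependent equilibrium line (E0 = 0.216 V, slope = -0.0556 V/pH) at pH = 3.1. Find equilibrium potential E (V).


Apply the Pourbaix line equation: E = E0 + slope*pH
E = 0.216 + (-0.0556)*3.1 = 0.216 + (-0.17236) = 0.04364 V
Rounded to 4 decimal places: E = 0.0436 V

0.0436 V


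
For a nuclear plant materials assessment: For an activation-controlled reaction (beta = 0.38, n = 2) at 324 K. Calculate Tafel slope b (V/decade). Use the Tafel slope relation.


Apply the Tafel slope relation: b = 2.303*R*T/(beta*n*F)
Numerator: 2.303 * 8.314 * 324 = 6203.67
Denominator: 0.38 * 2 * 96485 = 73328.6
b = 6203.67 / 73328.6 = 0.085 V/decade

0.085 V/decade


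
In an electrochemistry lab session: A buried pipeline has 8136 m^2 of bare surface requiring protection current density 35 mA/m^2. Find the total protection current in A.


I = area * current density, then convert mA → A (÷1000)
I = 8136 * 35 / 1000 = 284.76 A

284.76 A


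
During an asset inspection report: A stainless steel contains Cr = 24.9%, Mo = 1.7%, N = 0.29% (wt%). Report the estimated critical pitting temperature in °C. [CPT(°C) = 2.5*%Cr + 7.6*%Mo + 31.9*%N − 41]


Apply the ASTM G48 empirical CPT estimate: CPT(°C) = 2.5*%Cr + 7.6*%Mo + 31.9*%N − 41
2.5*24.9 = 62.25; 7.6*1.7 = 12.92; 31.9*0.29 = 9.251
CPT = 62.25 + 12.92 + 9.251 − 41 = 43.421 °C
Rounded to 0.1 °C: CPT ≈ 43.4 °C

43.4 °C


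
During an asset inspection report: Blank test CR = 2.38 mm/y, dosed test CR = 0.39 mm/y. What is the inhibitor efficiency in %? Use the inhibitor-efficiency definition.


Apply the inhibitor-efficiency definition: IE = (CR_blank − CR_inh)/CR_blank × 100
IE = (2.38 − 0.39) / 2.38 × 100
IE = 1.99 / 2.38 × 100 = 83.6 %

83.6 %


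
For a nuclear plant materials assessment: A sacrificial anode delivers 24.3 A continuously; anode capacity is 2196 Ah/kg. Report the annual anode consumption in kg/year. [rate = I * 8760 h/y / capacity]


Annual consumption = current * hours per year / capacity
Rate = 24.3 * 8760 / 2196 = 96.9 kg/year

96.9 kg/year


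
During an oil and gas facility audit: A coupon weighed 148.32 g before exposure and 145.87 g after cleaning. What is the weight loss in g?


Weight loss = initial − final
WL = 148.32 − 145.87 = 2.45 g

2.45 g


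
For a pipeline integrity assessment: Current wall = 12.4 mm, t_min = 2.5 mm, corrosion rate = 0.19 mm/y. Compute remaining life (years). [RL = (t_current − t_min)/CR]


Apply the remaining-life relation: RL = (t_current − t_min) / CR
RL = (12.4 − 2.5) / 0.19 = 9.9 / 0.19 = 52.1 years

52.1 years


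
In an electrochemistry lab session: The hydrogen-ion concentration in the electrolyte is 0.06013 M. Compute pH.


pH = −log10[H+]
pH = −log10(0.06013) = 1.22

1.22


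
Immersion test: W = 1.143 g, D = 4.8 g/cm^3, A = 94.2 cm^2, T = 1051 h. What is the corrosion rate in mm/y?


Apply the mm/y weight-loss relation: CR = 87600 * W / (D * A * T)
Numerator: 87600 * 1.143 = 100126.8
Denominator: 4.8 * 94.2 * 1051 = 475220.16
CR = 100126.8 / 475220.16 = 0.2107 mm/y

0.2107 mm/y


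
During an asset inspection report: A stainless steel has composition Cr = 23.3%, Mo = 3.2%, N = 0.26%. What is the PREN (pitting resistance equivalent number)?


Apply the PREN formula: PREN = Cr + 3.3*Mo + 16*N
PREN = 23.3 + 3.3*3.2 + 16*0.26
PREN = 23.3 + 10.56 + 4.16 = 38.02

38.02


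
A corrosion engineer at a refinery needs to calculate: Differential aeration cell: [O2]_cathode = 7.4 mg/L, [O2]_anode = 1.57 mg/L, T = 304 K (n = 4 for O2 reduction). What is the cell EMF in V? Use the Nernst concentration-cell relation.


Apply the Nernst concentration-cell relation: E = (RT/nF)*ln(C_cathode/C_anode)
RT/nF = 8.314*304/(4*96485) = 0.00654883 V
ln(7.4/1.57) = 1.5504
E = 0.00654883 * 1.5504 = 0.01015 V

0.01015 V


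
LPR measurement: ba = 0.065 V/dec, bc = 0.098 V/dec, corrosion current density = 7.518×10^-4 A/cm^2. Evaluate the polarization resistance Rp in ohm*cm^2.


Apply the Stern-Geary equation: Rp = ba*bc / (2.303*icorr*(ba+bc))
ba*bc = 0.065*0.098 = 0.00637
ba+bc = 0.163; 2.303*icorr*(ba+bc) = 2.303*7.518×10^-4*0.163 = 2.8221745×10^-4
Rp = 0.00637 / 2.8221745×10^-4 = 22.57 ohm*cm^2

22.57 ohm*cm^2


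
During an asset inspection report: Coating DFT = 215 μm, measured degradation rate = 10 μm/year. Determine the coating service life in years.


Service life = thickness / degradation rate
Life = 215 / 10 = 21.5 years

21.5 years


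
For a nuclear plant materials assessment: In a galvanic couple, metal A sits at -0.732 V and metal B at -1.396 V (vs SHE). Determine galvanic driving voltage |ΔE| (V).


Driving voltage is the absolute potential difference.
|ΔE| = |-0.732 − (-1.396)| = 0.664 V

0.664 V


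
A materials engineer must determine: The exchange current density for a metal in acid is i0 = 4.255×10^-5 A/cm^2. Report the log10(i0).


i0 = 4.255×10^-5 A/cm^2
log10(i0) = -4.371

-4.371


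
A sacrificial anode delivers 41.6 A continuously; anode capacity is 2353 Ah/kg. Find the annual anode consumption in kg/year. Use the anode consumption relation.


Annual consumption = current * hours per year / capacity
Rate = 41.6 * 8760 / 2353 = 154.9 kg/year

154.9 kg/year


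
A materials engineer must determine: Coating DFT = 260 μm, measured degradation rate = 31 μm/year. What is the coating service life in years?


Service life = thickness / degradation rate
Life = 260 / 31 = 8.4 years

8.4 years


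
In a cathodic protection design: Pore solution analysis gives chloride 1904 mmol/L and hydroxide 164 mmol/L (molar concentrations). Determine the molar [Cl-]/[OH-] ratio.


Threshold parameter = [Cl-] / [OH-] (molar basis; both in mmol/L, so units cancel)
Ratio = 1904 / 164 = 11.61

11.61


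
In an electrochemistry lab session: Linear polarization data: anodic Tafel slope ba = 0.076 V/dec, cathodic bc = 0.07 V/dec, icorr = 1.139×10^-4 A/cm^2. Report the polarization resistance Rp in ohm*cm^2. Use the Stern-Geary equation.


Apply the Stern-Geary equation: Rp = ba*bc / (2.303*icorr*(ba+bc))
ba*bc = 0.076*0.07 = 0.00532
ba+bc = 0.146; 2.303*icorr*(ba+bc) = 2.303*1.139×10^-4*0.146 = 3.8297508×10^-5
Rp = 0.00532 / 3.8297508×10^-5 = 138.91 ohm*cm^2

138.91 ohm*cm^2


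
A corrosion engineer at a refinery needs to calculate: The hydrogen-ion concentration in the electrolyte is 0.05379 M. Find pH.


pH = −log10[H+]
pH = −log10(0.05379) = 1.27

1.27


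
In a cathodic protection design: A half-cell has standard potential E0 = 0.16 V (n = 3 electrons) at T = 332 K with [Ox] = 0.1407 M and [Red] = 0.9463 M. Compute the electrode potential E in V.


Apply the Nernst equation: E = E0 + (RT/nF)*ln([Ox]/[Red])
Step 1: RT/nF = 8.314*332/(3*96485) = 0.00953602 V
Step 2: [Ox]/[Red] = 0.1407/0.9463 = 0.148684
Step 3: ln(0.148684) = -1.905932
Step 4: correction = 0.00953602 * -1.905932 = -0.0182 V
E = 0.16 + -0.0182 = 0.1418 V

0.1418 V


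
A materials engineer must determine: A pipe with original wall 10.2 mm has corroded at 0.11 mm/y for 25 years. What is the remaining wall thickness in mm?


Remaining wall = original − CR × time
t = 10.2 − 0.11*25 = 10.2 − 2.75 = 7.45 mm

7.45 mm


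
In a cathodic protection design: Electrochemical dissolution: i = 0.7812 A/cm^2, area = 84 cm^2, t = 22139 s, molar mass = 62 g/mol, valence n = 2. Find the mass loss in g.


Apply Faraday's law: m = i*A*t*M / (n*F)
Total charge passed Q = i*A*t = 0.7812*84*22139 = 1452778.8912 C
m = Q*M/(n*F) = 1452778.8912*62/(2*96485) = 466.768 g

466.768 g


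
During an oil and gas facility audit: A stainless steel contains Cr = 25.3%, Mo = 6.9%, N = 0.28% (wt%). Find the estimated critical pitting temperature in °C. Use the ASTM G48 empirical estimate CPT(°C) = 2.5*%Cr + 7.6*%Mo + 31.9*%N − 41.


Apply the ASTM G48 empirical CPT estimate: CPT(°C) = 2.5*%Cr + 7.6*%Mo + 31.9*%N − 41
2.5*25.3 = 63.25; 7.6*6.9 = 52.44; 31.9*0.28 = 8.932
CPT = 63.25 + 52.44 + 8.932 − 41 = 83.622 °C
Rounded to 0.1 °C: CPT ≈ 83.6 °C

83.6 °C


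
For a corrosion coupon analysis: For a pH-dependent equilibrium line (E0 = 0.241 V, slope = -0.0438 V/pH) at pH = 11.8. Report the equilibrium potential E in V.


Apply the Pourbaix line equation: E = E0 + slope*pH
E = 0.241 + (-0.0438)*11.8 = 0.241 + (-0.51684) = -0.27584 V
Rounded to 4 decimal places: E = -0.2758 V

-0.2758 V


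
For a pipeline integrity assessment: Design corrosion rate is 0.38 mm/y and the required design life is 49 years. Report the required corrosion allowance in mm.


Corrosion allowance = CR × design life
CA = 0.38 * 49 = 18.62 mm

18.62 mm


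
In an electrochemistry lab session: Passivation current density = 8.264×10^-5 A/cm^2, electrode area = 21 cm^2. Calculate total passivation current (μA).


I = i_pass * A, then convert A → μA (×10^6)
I = 8.264×10^-5 * 21 * 10^6 = 1735.44 μA

1735.44 μA


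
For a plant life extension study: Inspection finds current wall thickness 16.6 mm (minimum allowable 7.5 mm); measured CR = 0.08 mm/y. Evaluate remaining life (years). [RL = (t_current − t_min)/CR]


Apply the remaining-life relation: RL = (t_current − t_min) / CR
RL = (16.6 − 7.5) / 0.08 = 9.1 / 0.08 = 113.8 years

113.8 years


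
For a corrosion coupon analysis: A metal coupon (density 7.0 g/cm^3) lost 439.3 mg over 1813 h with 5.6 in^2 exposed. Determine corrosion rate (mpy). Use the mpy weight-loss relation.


Apply the mpy weight-loss relation: CR = 534 * W / (D * A * T)
Numerator: 534 * 439.3 = 234586.2
Denominator: 7.0 * 5.6 * 1813 = 71069.6
CR = 234586.2 / 71069.6 = 3.3008 mpy

3.3008 mpy


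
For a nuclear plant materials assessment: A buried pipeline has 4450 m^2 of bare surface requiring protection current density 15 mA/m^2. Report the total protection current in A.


I = area * current density, then convert mA → A (÷1000)
I = 4450 * 15 / 1000 = 66.75 A

66.75 A


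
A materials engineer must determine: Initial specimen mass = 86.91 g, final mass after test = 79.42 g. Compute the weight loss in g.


Weight loss = initial − final
WL = 86.91 − 79.42 = 7.49 g

7.49 g


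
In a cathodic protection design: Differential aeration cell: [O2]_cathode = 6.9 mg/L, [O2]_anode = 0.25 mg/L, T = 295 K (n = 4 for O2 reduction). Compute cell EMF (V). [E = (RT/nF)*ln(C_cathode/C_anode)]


Apply the Nernst concentration-cell relation: E = (RT/nF)*ln(C_cathode/C_anode)
RT/nF = 8.314*295/(4*96485) = 0.00635495 V
ln(6.9/0.25) = 3.31782
E = 0.00635495 * 3.31782 = 0.02108 V

0.02108 V


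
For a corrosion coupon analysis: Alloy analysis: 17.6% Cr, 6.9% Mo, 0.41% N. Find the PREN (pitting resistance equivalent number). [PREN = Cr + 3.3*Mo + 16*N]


Apply the PREN formula: PREN = Cr + 3.3*Mo + 16*N
PREN = 17.6 + 3.3*6.9 + 16*0.41
PREN = 17.6 + 22.77 + 6.56 = 46.93

46.93


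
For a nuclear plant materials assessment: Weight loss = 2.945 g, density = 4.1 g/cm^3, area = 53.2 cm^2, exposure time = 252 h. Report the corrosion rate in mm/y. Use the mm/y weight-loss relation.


Apply the mm/y weight-loss relation: CR = 87600 * W / (D * A * T)
Numerator: 87600 * 2.945 = 257982.0
Denominator: 4.1 * 53.2 * 252 = 54966.24
CR = 257982.0 / 54966.24 = 4.69346 mm/y

4.69346 mm/y


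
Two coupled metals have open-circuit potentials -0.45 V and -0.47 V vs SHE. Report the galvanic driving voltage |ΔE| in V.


Driving voltage is the absolute potential difference.
|ΔE| = |-0.45 − (-0.47)| = 0.02 V

0.02 V


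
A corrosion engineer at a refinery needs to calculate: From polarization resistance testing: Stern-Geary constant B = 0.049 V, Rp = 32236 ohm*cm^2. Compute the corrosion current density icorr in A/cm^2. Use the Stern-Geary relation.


Apply the Stern-Geary relation: icorr = B / Rp
icorr = 0.049 / 32236 = 1.52×10^-6 A/cm^2

1.52×10^-6 A/cm^2


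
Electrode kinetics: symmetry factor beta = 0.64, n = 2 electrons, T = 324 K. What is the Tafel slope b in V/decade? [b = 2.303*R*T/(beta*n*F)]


Apply the Tafel slope relation: b = 2.303*R*T/(beta*n*F)
Numerator: 2.303 * 8.314 * 324 = 6203.67
Denominator: 0.64 * 2 * 96485 = 123500.8
b = 6203.67 / 123500.8 = 0.05 V/decade

0.05 V/decade


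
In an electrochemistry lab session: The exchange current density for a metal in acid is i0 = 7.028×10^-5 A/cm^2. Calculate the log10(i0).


i0 = 7.028×10^-5 A/cm^2
log10(i0) = -4.153

-4.153


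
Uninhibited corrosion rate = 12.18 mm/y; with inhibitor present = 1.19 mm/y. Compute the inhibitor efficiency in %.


Apply the inhibitor-efficiency definition: IE = (CR_blank − CR_inh)/CR_blank × 100
IE = (12.18 − 1.19) / 12.18 × 100
IE = 10.99 / 12.18 × 100 = 90.2 %

90.2 %


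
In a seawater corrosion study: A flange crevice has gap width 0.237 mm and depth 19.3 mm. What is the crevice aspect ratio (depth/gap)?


Aspect ratio = depth / gap
Ratio = 19.3 / 0.237 = 81.4

81.4


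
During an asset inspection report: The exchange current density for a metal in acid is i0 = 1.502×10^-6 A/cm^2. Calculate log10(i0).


i0 = 1.502×10^-6 A/cm^2
log10(i0) = -5.823

-5.823


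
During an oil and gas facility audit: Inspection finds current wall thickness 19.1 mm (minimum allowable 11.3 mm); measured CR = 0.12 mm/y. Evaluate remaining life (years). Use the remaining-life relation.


Apply the remaining-life relation: RL = (t_current − t_min) / CR
RL = (19.1 − 11.3) / 0.12 = 7.8 / 0.12 = 65.0 years

65.0 years


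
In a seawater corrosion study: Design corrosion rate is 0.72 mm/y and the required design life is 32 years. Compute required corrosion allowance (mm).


Corrosion allowance = CR × design life
CA = 0.72 * 32 = 23.04 mm

23.04 mm


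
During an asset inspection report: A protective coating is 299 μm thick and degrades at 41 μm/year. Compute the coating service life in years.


Service life = thickness / degradation rate
Life = 299 / 41 = 7.3 years

7.3 years


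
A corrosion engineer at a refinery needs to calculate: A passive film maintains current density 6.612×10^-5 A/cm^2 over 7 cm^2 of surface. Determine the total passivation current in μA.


I = i_pass * A, then convert A → μA (×10^6)
I = 6.612×10^-5 * 7 * 10^6 = 462.84 μA

462.84 μA


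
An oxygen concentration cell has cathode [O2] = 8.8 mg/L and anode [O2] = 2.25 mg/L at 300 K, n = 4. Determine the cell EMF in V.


Apply the Nernst concentration-cell relation: E = (RT/nF)*ln(C_cathode/C_anode)
RT/nF = 8.314*300/(4*96485) = 0.00646266 V
ln(8.8/2.25) = 1.36382
E = 0.00646266 * 1.36382 = 0.00881 V

0.00881 V
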